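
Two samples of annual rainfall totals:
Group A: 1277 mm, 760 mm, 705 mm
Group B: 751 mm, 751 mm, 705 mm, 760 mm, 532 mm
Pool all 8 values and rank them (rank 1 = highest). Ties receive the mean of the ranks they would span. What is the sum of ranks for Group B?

26

Sorted (descending): 1277, 760, 760, 751, 751, 705, 705, 532
The 2 values of 760 occupy positions 2–3 → average rank (2+3)/2 = 2.5.
The 2 values of 751 occupy positions 4–5 → average rank (4+5)/2 = 4.5.
The 2 values of 705 occupy positions 6–7 → average rank (6+7)/2 = 6.5.
Group B values → pooled ranks: 751→4.5, 751→4.5, 705→6.5, 760→2.5, 532→8
Rank sum = 4.5 + 4.5 + 6.5 + 2.5 + 8 = 26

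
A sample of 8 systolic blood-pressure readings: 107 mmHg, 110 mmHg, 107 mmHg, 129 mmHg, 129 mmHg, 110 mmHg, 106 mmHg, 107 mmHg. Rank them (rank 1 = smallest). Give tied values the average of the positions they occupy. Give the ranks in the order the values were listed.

Sorted (ascending): 106, 107, 107, 107, 110, 110, 129, 129
The 3 values of 107 occupy positions 2–4 → average rank 3.
The 2 values of 110 occupy positions 5–6 → average rank (5+6)/2 = 5.5.
The 2 values of 129 occupy positions 7–8 → average rank (7+8)/2 = 7.5.

3, 5.5, 3, 7.5, 7.5, 5.5, 1, 3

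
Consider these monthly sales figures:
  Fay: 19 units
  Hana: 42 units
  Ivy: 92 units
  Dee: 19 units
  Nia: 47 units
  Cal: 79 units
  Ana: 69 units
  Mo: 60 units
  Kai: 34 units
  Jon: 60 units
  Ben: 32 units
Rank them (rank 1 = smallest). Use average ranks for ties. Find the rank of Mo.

Sorted (ascending): 19, 19, 32, 34, 42, 47, 60, 60, 69, 79, 92
The 2 values of 19 occupy positions 1–2 → average rank (1+2)/2 = 1.5.
The 2 values of 60 occupy positions 7–8 → average rank (7+8)/2 = 7.5.
Mo has value 60 units → rank 7.5.

7.5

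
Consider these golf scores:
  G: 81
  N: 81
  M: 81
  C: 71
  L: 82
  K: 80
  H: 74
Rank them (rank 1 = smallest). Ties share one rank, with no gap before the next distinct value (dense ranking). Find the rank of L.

Sorted (ascending): 71, 74, 80, 81, 81, 81, 82
The 3 values of 81 share dense rank 4.
Remaining distinct values take the next consecutive integers.
L has value 82 → rank 5.

5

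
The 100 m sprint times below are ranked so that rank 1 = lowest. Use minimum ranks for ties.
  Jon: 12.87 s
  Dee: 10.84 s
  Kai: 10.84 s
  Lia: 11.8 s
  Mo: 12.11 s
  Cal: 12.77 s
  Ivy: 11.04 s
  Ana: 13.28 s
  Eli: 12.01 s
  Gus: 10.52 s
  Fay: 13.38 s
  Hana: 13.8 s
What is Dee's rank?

2

Sorted (ascending): 10.52, 10.84, 10.84, 11.04, 11.8, 12.01, 12.11, 12.77, 12.87, 13.28, 13.38, 13.8
The 2 values of 10.84 occupy positions 2–3 → each gets rank 2.
Dee has value 10.84 s → rank 2.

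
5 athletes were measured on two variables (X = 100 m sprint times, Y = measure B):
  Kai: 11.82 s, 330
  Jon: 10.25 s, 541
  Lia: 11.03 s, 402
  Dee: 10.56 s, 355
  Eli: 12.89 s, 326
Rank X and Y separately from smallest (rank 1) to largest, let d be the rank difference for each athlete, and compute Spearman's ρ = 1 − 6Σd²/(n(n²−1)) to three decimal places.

-0.900

Ranks of variable 1: 4, 1, 3, 2, 5
Ranks of variable 2: 2, 5, 4, 3, 1
d = r₁ − r₂: 2, -4, -1, -1, 4
d²: 4, 16, 1, 1, 16; Σd² = 38
ρ = 1 − 6·38/(5·24) = 1 − 228/120 = -0.900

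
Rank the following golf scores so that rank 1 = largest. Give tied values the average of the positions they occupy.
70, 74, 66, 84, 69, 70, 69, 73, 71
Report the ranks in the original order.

5.5, 2, 9, 1, 7.5, 5.5, 7.5, 3, 4

Sorted (descending): 84, 74, 73, 71, 70, 70, 69, 69, 66
The 2 values of 70 occupy positions 5–6 → average rank (5+6)/2 = 5.5.
The 2 values of 69 occupy positions 7–8 → average rank (7+8)/2 = 7.5.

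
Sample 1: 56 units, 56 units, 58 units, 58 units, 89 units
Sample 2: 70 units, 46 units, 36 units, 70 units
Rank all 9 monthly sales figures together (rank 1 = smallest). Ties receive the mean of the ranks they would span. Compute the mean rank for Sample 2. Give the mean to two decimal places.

4.50

Sorted (ascending): 36, 46, 56, 56, 58, 58, 70, 70, 89
The 2 values of 56 occupy positions 3–4 → average rank (3+4)/2 = 3.5.
The 2 values of 58 occupy positions 5–6 → average rank (5+6)/2 = 5.5.
The 2 values of 70 occupy positions 7–8 → average rank (7+8)/2 = 7.5.
Sample 2 values → pooled ranks: 70→7.5, 46→2, 36→1, 70→7.5
Mean rank = (7.5 + 2 + 1 + 7.5) / 4 = 4.50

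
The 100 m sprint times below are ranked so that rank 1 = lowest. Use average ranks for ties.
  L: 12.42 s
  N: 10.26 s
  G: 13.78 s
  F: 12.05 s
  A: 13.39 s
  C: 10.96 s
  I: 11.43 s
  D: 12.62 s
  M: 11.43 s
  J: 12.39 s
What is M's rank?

Sorted (ascending): 10.26, 10.96, 11.43, 11.43, 12.05, 12.39, 12.42, 12.62, 13.39, 13.78
The 2 values of 11.43 occupy positions 3–4 → average rank (3+4)/2 = 3.5.
M has value 11.43 s → rank 3.5.

3.5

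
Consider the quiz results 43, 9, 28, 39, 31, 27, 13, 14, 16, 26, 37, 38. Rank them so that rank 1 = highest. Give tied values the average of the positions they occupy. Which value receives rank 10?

14

Sorted (descending): 43, 39, 38, 37, 31, 28, 27, 26, 16, 14, 13, 9
No ties — each value takes its position as its rank.
Rank 10 → value 14.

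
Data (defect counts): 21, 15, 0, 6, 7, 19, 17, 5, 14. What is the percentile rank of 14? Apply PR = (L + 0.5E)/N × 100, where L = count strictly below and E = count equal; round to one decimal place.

50.0

N = 9.
Strictly below 14: 4. Equal to 14: 1.
PR = (4 + 0.5·1)/9 × 100 = 50.0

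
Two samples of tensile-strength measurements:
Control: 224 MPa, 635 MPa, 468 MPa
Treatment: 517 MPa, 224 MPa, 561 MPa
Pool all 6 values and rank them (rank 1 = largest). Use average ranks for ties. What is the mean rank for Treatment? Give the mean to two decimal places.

3.50

Sorted (descending): 635, 561, 517, 468, 224, 224
The 2 values of 224 occupy positions 5–6 → average rank (5+6)/2 = 5.5.
Treatment values → pooled ranks: 517→3, 224→5.5, 561→2
Mean rank = (3 + 5.5 + 2) / 3 = 3.50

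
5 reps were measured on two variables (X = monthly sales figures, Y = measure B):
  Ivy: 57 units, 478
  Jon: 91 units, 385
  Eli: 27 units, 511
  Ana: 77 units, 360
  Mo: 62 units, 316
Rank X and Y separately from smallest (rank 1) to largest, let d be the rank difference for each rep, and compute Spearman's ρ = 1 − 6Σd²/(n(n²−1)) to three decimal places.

-0.600

Ranks of variable 1: 2, 5, 1, 4, 3
Ranks of variable 2: 4, 3, 5, 2, 1
d = r₁ − r₂: -2, 2, -4, 2, 2
d²: 4, 4, 16, 4, 4; Σd² = 32
ρ = 1 − 6·32/(5·24) = 1 − 192/120 = -0.600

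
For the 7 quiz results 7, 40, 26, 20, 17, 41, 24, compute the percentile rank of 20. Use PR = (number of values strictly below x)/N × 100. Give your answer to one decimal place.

28.6

N = 7.
Strictly below 20: 2. Equal to 20: 1.
PR = 2/7 × 100 = 28.6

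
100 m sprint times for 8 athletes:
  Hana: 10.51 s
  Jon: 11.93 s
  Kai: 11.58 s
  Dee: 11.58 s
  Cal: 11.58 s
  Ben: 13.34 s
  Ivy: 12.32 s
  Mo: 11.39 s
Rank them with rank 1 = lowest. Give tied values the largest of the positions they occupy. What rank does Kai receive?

5

Sorted (ascending): 10.51, 11.39, 11.58, 11.58, 11.58, 11.93, 12.32, 13.34
The 3 values of 11.58 occupy positions 3–5 → each gets rank 5.
Kai has value 11.58 s → rank 5.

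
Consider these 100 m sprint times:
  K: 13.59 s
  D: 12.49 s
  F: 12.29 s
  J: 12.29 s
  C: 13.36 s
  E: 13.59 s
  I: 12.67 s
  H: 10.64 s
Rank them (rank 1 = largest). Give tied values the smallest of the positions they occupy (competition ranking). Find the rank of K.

1

Sorted (descending): 13.59, 13.59, 13.36, 12.67, 12.49, 12.29, 12.29, 10.64
The 2 values of 13.59 occupy positions 1–2 → each gets rank 1.
The 2 values of 12.29 occupy positions 6–7 → each gets rank 6.
K has value 13.59 s → rank 1.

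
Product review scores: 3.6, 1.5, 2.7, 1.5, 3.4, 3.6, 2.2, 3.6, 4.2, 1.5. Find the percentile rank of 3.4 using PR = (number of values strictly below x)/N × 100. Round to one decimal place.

50.0

N = 10.
Strictly below 3.4: 5. Equal to 3.4: 1.
PR = 5/10 × 100 = 50.0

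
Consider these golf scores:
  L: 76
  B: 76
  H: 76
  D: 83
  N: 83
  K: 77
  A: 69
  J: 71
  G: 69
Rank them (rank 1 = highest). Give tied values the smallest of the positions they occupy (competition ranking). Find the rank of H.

Sorted (descending): 83, 83, 77, 76, 76, 76, 71, 69, 69
The 2 values of 83 occupy positions 1–2 → each gets rank 1.
The 3 values of 76 occupy positions 4–6 → each gets rank 4.
The 2 values of 69 occupy positions 8–9 → each gets rank 8.
H has value 76 → rank 4.

4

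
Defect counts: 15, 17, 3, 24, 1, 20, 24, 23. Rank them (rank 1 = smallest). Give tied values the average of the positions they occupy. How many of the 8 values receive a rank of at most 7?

6

Sorted (ascending): 1, 3, 15, 17, 20, 23, 24, 24
The 2 values of 24 occupy positions 7–8 → average rank (7+8)/2 = 7.5.
Ranks ≤ 7: {1, 2, 3, 4, 5, 6} → 6 values.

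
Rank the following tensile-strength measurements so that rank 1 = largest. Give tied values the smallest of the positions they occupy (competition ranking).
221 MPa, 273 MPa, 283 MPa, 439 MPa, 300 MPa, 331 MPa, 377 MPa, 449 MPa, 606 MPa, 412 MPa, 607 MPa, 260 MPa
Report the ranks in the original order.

12, 10, 9, 4, 8, 7, 6, 3, 2, 5, 1, 11

Sorted (descending): 607, 606, 449, 439, 412, 377, 331, 300, 283, 273, 260, 221
No ties — each value takes its position as its rank.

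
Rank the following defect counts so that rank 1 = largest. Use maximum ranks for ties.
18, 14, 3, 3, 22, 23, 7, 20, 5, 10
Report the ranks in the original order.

4, 5, 10, 10, 2, 1, 7, 3, 8, 6

Sorted (descending): 23, 22, 20, 18, 14, 10, 7, 5, 3, 3
The 2 values of 3 occupy positions 9–10 → each gets rank 10.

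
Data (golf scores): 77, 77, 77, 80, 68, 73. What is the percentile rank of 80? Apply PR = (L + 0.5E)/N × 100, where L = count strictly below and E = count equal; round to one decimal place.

91.7

N = 6.
Strictly below 80: 5. Equal to 80: 1.
PR = (5 + 0.5·1)/6 × 100 = 91.7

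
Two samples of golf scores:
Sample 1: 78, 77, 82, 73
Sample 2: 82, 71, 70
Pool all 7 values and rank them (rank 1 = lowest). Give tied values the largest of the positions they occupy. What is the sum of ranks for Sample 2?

Sorted (ascending): 70, 71, 73, 77, 78, 82, 82
The 2 values of 82 occupy positions 6–7 → each gets rank 7.
Sample 2 values → pooled ranks: 82→7, 71→2, 70→1
Rank sum = 7 + 2 + 1 = 10

10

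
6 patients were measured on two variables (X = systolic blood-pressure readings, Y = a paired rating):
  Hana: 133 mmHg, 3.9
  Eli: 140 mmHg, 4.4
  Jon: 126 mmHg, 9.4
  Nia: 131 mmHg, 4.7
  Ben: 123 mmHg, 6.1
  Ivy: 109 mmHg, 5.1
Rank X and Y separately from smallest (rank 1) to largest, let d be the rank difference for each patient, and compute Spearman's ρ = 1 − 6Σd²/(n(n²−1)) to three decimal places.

Ranks of variable 1: 5, 6, 3, 4, 2, 1
Ranks of variable 2: 1, 2, 6, 3, 5, 4
d = r₁ − r₂: 4, 4, -3, 1, -3, -3
d²: 16, 16, 9, 1, 9, 9; Σd² = 60
ρ = 1 − 6·60/(6·35) = 1 − 360/210 = -0.714

-0.714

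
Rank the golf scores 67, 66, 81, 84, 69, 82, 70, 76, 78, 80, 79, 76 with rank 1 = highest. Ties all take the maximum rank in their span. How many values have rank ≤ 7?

Sorted (descending): 84, 82, 81, 80, 79, 78, 76, 76, 70, 69, 67, 66
The 2 values of 76 occupy positions 7–8 → each gets rank 8.
Ranks ≤ 7: {1, 2, 3, 4, 5, 6} → 6 values.

6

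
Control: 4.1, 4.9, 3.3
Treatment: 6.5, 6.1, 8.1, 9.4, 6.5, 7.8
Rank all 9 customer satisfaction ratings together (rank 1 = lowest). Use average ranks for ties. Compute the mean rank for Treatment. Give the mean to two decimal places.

Sorted (ascending): 3.3, 4.1, 4.9, 6.1, 6.5, 6.5, 7.8, 8.1, 9.4
The 2 values of 6.5 occupy positions 5–6 → average rank (5+6)/2 = 5.5.
Treatment values → pooled ranks: 6.5→5.5, 6.1→4, 8.1→8, 9.4→9, 6.5→5.5, 7.8→7
Mean rank = (5.5 + 4 + 8 + 9 + 5.5 + 7) / 6 = 6.50

6.50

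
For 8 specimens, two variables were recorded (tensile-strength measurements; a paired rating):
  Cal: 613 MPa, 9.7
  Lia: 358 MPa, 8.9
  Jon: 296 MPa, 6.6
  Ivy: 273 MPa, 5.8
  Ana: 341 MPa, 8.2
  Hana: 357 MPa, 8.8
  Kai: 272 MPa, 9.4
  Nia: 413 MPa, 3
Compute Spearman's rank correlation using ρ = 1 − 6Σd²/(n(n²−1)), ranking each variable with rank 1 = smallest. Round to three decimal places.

Ranks of variable 1: 8, 6, 3, 2, 4, 5, 1, 7
Ranks of variable 2: 8, 6, 3, 2, 4, 5, 7, 1
d = r₁ − r₂: 0, 0, 0, 0, 0, 0, -6, 6
d²: 0, 0, 0, 0, 0, 0, 36, 36; Σd² = 72
ρ = 1 − 6·72/(8·63) = 1 − 432/504 = 0.143

0.143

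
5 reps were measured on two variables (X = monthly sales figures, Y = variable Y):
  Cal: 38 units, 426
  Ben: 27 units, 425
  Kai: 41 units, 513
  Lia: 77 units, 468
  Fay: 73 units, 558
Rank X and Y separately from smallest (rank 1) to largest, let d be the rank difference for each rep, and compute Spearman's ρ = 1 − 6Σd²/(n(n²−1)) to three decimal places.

Ranks of variable 1: 2, 1, 3, 5, 4
Ranks of variable 2: 2, 1, 4, 3, 5
d = r₁ − r₂: 0, 0, -1, 2, -1
d²: 0, 0, 1, 4, 1; Σd² = 6
ρ = 1 − 6·6/(5·24) = 1 − 36/120 = 0.700

0.700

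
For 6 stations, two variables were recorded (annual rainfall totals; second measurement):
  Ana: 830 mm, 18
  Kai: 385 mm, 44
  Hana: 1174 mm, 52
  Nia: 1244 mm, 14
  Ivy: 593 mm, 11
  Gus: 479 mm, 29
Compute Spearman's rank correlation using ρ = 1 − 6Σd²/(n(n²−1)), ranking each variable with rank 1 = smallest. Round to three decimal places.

-0.200

Ranks of variable 1: 4, 1, 5, 6, 3, 2
Ranks of variable 2: 3, 5, 6, 2, 1, 4
d = r₁ − r₂: 1, -4, -1, 4, 2, -2
d²: 1, 16, 1, 16, 4, 4; Σd² = 42
ρ = 1 − 6·42/(6·35) = 1 − 252/210 = -0.200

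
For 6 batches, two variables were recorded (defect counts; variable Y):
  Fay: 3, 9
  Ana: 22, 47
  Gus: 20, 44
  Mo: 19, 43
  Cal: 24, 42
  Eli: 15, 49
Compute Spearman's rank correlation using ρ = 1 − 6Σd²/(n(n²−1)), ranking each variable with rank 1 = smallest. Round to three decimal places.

0.086

Ranks of variable 1: 1, 5, 4, 3, 6, 2
Ranks of variable 2: 1, 5, 4, 3, 2, 6
d = r₁ − r₂: 0, 0, 0, 0, 4, -4
d²: 0, 0, 0, 0, 16, 16; Σd² = 32
ρ = 1 − 6·32/(6·35) = 1 − 192/210 = 0.086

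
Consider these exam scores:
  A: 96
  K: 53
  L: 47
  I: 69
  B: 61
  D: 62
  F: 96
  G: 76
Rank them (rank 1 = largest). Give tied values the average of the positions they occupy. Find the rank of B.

6

Sorted (descending): 96, 96, 76, 69, 62, 61, 53, 47
The 2 values of 96 occupy positions 1–2 → average rank (1+2)/2 = 1.5.
B has value 61 → rank 6.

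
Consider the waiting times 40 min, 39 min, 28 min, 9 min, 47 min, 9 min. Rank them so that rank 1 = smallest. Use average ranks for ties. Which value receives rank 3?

28

Sorted (ascending): 9, 9, 28, 39, 40, 47
The 2 values of 9 occupy positions 1–2 → average rank (1+2)/2 = 1.5.
Rank 3 → value 28.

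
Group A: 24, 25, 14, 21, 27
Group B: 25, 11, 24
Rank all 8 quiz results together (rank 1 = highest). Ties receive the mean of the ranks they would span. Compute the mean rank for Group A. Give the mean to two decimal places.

Sorted (descending): 27, 25, 25, 24, 24, 21, 14, 11
The 2 values of 25 occupy positions 2–3 → average rank (2+3)/2 = 2.5.
The 2 values of 24 occupy positions 4–5 → average rank (4+5)/2 = 4.5.
Group A values → pooled ranks: 24→4.5, 25→2.5, 14→7, 21→6, 27→1
Mean rank = (4.5 + 2.5 + 7 + 6 + 1) / 5 = 4.20

4.20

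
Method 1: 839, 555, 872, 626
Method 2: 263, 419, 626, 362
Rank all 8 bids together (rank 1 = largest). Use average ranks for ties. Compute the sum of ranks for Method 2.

Sorted (descending): 872, 839, 626, 626, 555, 419, 362, 263
The 2 values of 626 occupy positions 3–4 → average rank (3+4)/2 = 3.5.
Method 2 values → pooled ranks: 263→8, 419→6, 626→3.5, 362→7
Rank sum = 8 + 6 + 3.5 + 7 = 24.5

24.5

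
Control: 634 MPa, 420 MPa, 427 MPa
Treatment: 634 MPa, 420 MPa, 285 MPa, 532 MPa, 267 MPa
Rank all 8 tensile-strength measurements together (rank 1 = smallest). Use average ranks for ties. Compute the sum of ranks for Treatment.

20

Sorted (ascending): 267, 285, 420, 420, 427, 532, 634, 634
The 2 values of 420 occupy positions 3–4 → average rank (3+4)/2 = 3.5.
The 2 values of 634 occupy positions 7–8 → average rank (7+8)/2 = 7.5.
Treatment values → pooled ranks: 634→7.5, 420→3.5, 285→2, 532→6, 267→1
Rank sum = 7.5 + 3.5 + 2 + 6 + 1 = 20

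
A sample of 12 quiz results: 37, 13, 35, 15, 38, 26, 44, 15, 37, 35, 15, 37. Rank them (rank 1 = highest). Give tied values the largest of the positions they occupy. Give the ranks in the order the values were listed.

5, 12, 7, 11, 2, 8, 1, 11, 5, 7, 11, 5

Sorted (descending): 44, 38, 37, 37, 37, 35, 35, 26, 15, 15, 15, 13
The 3 values of 37 occupy positions 3–5 → each gets rank 5.
The 2 values of 35 occupy positions 6–7 → each gets rank 7.
The 3 values of 15 occupy positions 9–11 → each gets rank 11.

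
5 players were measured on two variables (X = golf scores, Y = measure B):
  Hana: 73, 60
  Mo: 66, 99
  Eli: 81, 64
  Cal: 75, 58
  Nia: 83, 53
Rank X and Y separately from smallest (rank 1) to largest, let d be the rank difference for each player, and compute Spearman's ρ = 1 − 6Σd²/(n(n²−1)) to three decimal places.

Ranks of variable 1: 2, 1, 4, 3, 5
Ranks of variable 2: 3, 5, 4, 2, 1
d = r₁ − r₂: -1, -4, 0, 1, 4
d²: 1, 16, 0, 1, 16; Σd² = 34
ρ = 1 − 6·34/(5·24) = 1 − 204/120 = -0.700

-0.700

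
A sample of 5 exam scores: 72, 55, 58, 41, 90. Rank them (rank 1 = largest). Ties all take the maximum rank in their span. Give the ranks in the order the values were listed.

Sorted (descending): 90, 72, 58, 55, 41
No ties — each value takes its position as its rank.

2, 4, 3, 5, 1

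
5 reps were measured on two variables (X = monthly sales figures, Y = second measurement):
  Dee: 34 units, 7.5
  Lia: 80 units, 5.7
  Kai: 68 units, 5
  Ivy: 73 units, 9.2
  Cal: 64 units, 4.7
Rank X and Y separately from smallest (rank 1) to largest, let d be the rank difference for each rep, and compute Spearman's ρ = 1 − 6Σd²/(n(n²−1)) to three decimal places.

0.200

Ranks of variable 1: 1, 5, 3, 4, 2
Ranks of variable 2: 4, 3, 2, 5, 1
d = r₁ − r₂: -3, 2, 1, -1, 1
d²: 9, 4, 1, 1, 1; Σd² = 16
ρ = 1 − 6·16/(5·24) = 1 − 96/120 = 0.200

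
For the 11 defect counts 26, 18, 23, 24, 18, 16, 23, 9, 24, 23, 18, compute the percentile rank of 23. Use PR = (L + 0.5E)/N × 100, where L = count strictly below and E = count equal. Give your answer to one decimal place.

N = 11.
Strictly below 23: 5. Equal to 23: 3.
PR = (5 + 0.5·3)/11 × 100 = 59.1

59.1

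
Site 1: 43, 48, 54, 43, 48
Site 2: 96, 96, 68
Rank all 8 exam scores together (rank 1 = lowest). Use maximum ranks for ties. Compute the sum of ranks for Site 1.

Sorted (ascending): 43, 43, 48, 48, 54, 68, 96, 96
The 2 values of 43 occupy positions 1–2 → each gets rank 2.
The 2 values of 48 occupy positions 3–4 → each gets rank 4.
The 2 values of 96 occupy positions 7–8 → each gets rank 8.
Site 1 values → pooled ranks: 43→2, 48→4, 54→5, 43→2, 48→4
Rank sum = 2 + 4 + 5 + 2 + 4 = 17

17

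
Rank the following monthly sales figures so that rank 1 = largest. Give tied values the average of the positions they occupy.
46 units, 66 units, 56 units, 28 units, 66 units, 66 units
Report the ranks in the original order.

5, 2, 4, 6, 2, 2

Sorted (descending): 66, 66, 66, 56, 46, 28
The 3 values of 66 occupy positions 1–3 → average rank 2.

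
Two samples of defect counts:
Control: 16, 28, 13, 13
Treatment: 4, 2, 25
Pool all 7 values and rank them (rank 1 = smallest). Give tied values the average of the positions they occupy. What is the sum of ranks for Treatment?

9

Sorted (ascending): 2, 4, 13, 13, 16, 25, 28
The 2 values of 13 occupy positions 3–4 → average rank (3+4)/2 = 3.5.
Treatment values → pooled ranks: 4→2, 2→1, 25→6
Rank sum = 2 + 1 + 6 = 9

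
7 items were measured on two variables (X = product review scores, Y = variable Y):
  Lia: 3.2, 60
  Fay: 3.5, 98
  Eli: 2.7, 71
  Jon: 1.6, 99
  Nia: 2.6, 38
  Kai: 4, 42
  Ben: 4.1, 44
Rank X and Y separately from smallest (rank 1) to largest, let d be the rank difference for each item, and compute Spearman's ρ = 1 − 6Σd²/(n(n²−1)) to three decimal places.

Ranks of variable 1: 4, 5, 3, 1, 2, 6, 7
Ranks of variable 2: 4, 6, 5, 7, 1, 2, 3
d = r₁ − r₂: 0, -1, -2, -6, 1, 4, 4
d²: 0, 1, 4, 36, 1, 16, 16; Σd² = 74
ρ = 1 − 6·74/(7·48) = 1 − 444/336 = -0.321

-0.321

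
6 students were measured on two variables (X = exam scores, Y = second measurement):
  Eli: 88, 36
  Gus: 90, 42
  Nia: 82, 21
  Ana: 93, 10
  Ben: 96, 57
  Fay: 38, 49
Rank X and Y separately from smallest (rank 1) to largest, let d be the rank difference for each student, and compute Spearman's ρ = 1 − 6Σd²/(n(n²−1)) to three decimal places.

0.086

Ranks of variable 1: 3, 4, 2, 5, 6, 1
Ranks of variable 2: 3, 4, 2, 1, 6, 5
d = r₁ − r₂: 0, 0, 0, 4, 0, -4
d²: 0, 0, 0, 16, 0, 16; Σd² = 32
ρ = 1 − 6·32/(6·35) = 1 − 192/210 = 0.086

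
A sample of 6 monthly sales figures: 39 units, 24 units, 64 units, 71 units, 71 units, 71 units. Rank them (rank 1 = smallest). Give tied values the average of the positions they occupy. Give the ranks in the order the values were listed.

Sorted (ascending): 24, 39, 64, 71, 71, 71
The 3 values of 71 occupy positions 4–6 → average rank 5.

2, 1, 3, 5, 5, 5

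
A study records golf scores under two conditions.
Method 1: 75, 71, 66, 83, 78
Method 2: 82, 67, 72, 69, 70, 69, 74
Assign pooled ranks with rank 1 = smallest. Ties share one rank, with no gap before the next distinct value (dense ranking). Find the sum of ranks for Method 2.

35

Sorted (ascending): 66, 67, 69, 69, 70, 71, 72, 74, 75, 78, 82, 83
The 2 values of 69 share dense rank 3.
Remaining distinct values take the next consecutive integers.
Method 2 values → pooled ranks: 82→10, 67→2, 72→6, 69→3, 70→4, 69→3, 74→7
Rank sum = 10 + 2 + 6 + 3 + 4 + 3 + 7 = 35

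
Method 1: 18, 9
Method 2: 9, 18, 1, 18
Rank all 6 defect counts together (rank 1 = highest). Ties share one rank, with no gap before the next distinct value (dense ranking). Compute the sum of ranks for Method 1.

Sorted (descending): 18, 18, 18, 9, 9, 1
The 3 values of 18 share dense rank 1.
The 2 values of 9 share dense rank 2.
Remaining distinct values take the next consecutive integers.
Method 1 values → pooled ranks: 18→1, 9→2
Rank sum = 1 + 2 = 3

3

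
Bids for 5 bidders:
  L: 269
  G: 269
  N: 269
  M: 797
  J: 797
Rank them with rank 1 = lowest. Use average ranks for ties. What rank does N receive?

2

Sorted (ascending): 269, 269, 269, 797, 797
The 3 values of 269 occupy positions 1–3 → average rank 2.
The 2 values of 797 occupy positions 4–5 → average rank (4+5)/2 = 4.5.
N has value 269 → rank 2.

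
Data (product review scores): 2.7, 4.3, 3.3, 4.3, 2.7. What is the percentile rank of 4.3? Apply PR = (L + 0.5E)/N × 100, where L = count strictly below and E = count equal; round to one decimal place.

80.0

N = 5.
Strictly below 4.3: 3. Equal to 4.3: 2.
PR = (3 + 0.5·2)/5 × 100 = 80.0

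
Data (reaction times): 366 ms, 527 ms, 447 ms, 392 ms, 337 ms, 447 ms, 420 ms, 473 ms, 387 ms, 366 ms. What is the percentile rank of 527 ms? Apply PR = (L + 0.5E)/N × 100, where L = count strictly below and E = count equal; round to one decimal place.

95.0

N = 10.
Strictly below 527: 9. Equal to 527: 1.
PR = (9 + 0.5·1)/10 × 100 = 95.0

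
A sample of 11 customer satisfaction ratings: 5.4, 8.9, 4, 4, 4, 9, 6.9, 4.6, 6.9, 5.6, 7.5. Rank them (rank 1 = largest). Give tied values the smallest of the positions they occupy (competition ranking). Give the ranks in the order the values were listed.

Sorted (descending): 9, 8.9, 7.5, 6.9, 6.9, 5.6, 5.4, 4.6, 4, 4, 4
The 2 values of 6.9 occupy positions 4–5 → each gets rank 4.
The 3 values of 4 occupy positions 9–11 → each gets rank 9.

7, 2, 9, 9, 9, 1, 4, 8, 4, 6, 3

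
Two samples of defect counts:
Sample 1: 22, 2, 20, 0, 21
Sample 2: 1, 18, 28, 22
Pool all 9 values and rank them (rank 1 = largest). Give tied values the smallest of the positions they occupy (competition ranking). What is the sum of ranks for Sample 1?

Sorted (descending): 28, 22, 22, 21, 20, 18, 2, 1, 0
The 2 values of 22 occupy positions 2–3 → each gets rank 2.
Sample 1 values → pooled ranks: 22→2, 2→7, 20→5, 0→9, 21→4
Rank sum = 2 + 7 + 5 + 9 + 4 = 27

27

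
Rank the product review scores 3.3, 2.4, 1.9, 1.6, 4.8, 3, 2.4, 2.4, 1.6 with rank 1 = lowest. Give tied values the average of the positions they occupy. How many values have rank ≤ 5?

6

Sorted (ascending): 1.6, 1.6, 1.9, 2.4, 2.4, 2.4, 3, 3.3, 4.8
The 2 values of 1.6 occupy positions 1–2 → average rank (1+2)/2 = 1.5.
The 3 values of 2.4 occupy positions 4–6 → average rank 5.
Ranks ≤ 5: {1.5, 1.5, 3, 5, 5, 5} → 6 values.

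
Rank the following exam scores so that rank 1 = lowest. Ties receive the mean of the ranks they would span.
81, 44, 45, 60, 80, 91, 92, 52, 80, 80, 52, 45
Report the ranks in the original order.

10, 1, 2.5, 6, 8, 11, 12, 4.5, 8, 8, 4.5, 2.5

Sorted (ascending): 44, 45, 45, 52, 52, 60, 80, 80, 80, 81, 91, 92
The 2 values of 45 occupy positions 2–3 → average rank (2+3)/2 = 2.5.
The 2 values of 52 occupy positions 4–5 → average rank (4+5)/2 = 4.5.
The 3 values of 80 occupy positions 7–9 → average rank 8.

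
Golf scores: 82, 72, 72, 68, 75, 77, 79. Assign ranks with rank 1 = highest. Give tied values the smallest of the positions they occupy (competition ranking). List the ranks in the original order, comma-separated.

1, 5, 5, 7, 4, 3, 2

Sorted (descending): 82, 79, 77, 75, 72, 72, 68
The 2 values of 72 occupy positions 5–6 → each gets rank 5.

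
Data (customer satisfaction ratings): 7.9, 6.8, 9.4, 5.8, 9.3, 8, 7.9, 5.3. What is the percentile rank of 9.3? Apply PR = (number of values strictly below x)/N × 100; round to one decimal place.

N = 8.
Strictly below 9.3: 6. Equal to 9.3: 1.
PR = 6/8 × 100 = 75.0

75.0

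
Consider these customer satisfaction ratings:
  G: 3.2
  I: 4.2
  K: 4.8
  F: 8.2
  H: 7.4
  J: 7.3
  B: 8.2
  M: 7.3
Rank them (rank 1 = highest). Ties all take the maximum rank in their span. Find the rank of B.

2

Sorted (descending): 8.2, 8.2, 7.4, 7.3, 7.3, 4.8, 4.2, 3.2
The 2 values of 8.2 occupy positions 1–2 → each gets rank 2.
The 2 values of 7.3 occupy positions 4–5 → each gets rank 5.
B has value 8.2 → rank 2.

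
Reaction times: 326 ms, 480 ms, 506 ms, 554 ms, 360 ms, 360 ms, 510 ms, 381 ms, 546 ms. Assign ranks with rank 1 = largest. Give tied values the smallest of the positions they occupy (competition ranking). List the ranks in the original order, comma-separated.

Sorted (descending): 554, 546, 510, 506, 480, 381, 360, 360, 326
The 2 values of 360 occupy positions 7–8 → each gets rank 7.

9, 5, 4, 1, 7, 7, 3, 6, 2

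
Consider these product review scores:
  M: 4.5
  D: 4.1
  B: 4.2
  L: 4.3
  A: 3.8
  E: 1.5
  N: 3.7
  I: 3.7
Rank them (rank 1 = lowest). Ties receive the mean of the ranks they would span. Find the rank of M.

8

Sorted (ascending): 1.5, 3.7, 3.7, 3.8, 4.1, 4.2, 4.3, 4.5
The 2 values of 3.7 occupy positions 2–3 → average rank (2+3)/2 = 2.5.
M has value 4.5 → rank 8.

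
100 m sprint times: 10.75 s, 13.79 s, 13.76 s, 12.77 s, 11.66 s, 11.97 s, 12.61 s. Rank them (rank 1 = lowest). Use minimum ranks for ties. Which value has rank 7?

13.79

Sorted (ascending): 10.75, 11.66, 11.97, 12.61, 12.77, 13.76, 13.79
No ties — each value takes its position as its rank.
Rank 7 → value 13.79.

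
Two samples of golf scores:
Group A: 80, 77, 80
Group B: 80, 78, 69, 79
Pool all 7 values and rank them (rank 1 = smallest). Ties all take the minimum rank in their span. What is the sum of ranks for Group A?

12

Sorted (ascending): 69, 77, 78, 79, 80, 80, 80
The 3 values of 80 occupy positions 5–7 → each gets rank 5.
Group A values → pooled ranks: 80→5, 77→2, 80→5
Rank sum = 5 + 2 + 5 = 12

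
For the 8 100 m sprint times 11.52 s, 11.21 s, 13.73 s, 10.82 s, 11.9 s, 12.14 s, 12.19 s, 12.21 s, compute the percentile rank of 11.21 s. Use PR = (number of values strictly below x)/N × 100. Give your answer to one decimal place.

N = 8.
Strictly below 11.21: 1. Equal to 11.21: 1.
PR = 1/8 × 100 = 12.5

12.5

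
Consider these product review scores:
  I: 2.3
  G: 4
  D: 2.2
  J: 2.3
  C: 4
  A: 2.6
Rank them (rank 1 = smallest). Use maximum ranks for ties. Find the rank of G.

6

Sorted (ascending): 2.2, 2.3, 2.3, 2.6, 4, 4
The 2 values of 2.3 occupy positions 2–3 → each gets rank 3.
The 2 values of 4 occupy positions 5–6 → each gets rank 6.
G has value 4 → rank 6.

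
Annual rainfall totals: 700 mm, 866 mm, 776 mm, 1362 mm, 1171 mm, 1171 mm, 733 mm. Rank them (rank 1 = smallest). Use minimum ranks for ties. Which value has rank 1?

700

Sorted (ascending): 700, 733, 776, 866, 1171, 1171, 1362
The 2 values of 1171 occupy positions 5–6 → each gets rank 5.
Rank 1 → value 700.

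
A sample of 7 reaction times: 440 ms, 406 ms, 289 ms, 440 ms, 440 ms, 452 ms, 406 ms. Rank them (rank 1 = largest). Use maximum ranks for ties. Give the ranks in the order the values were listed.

4, 6, 7, 4, 4, 1, 6

Sorted (descending): 452, 440, 440, 440, 406, 406, 289
The 3 values of 440 occupy positions 2–4 → each gets rank 4.
The 2 values of 406 occupy positions 5–6 → each gets rank 6.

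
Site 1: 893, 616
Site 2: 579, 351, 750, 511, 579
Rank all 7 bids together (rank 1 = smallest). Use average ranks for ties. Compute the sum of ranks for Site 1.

12

Sorted (ascending): 351, 511, 579, 579, 616, 750, 893
The 2 values of 579 occupy positions 3–4 → average rank (3+4)/2 = 3.5.
Site 1 values → pooled ranks: 893→7, 616→5
Rank sum = 7 + 5 = 12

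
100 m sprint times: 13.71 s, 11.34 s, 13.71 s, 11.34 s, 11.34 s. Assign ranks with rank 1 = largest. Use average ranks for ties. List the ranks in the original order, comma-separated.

Sorted (descending): 13.71, 13.71, 11.34, 11.34, 11.34
The 2 values of 13.71 occupy positions 1–2 → average rank (1+2)/2 = 1.5.
The 3 values of 11.34 occupy positions 3–5 → average rank 4.

1.5, 4, 1.5, 4, 4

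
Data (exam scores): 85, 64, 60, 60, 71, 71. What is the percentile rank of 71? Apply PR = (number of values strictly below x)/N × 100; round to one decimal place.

50.0

N = 6.
Strictly below 71: 3. Equal to 71: 2.
PR = 3/6 × 100 = 50.0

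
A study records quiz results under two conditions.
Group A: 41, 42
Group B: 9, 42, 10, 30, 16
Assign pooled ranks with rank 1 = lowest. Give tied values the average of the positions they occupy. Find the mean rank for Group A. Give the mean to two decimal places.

5.75

Sorted (ascending): 9, 10, 16, 30, 41, 42, 42
The 2 values of 42 occupy positions 6–7 → average rank (6+7)/2 = 6.5.
Group A values → pooled ranks: 41→5, 42→6.5
Mean rank = (5 + 6.5) / 2 = 5.75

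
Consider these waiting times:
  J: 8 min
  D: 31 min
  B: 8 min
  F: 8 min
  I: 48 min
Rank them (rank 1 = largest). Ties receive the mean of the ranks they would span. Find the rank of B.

4

Sorted (descending): 48, 31, 8, 8, 8
The 3 values of 8 occupy positions 3–5 → average rank 4.
B has value 8 min → rank 4.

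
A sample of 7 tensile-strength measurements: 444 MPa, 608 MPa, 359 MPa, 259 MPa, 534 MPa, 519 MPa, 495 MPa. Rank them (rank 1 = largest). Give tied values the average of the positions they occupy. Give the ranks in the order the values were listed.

Sorted (descending): 608, 534, 519, 495, 444, 359, 259
No ties — each value takes its position as its rank.

5, 1, 6, 7, 2, 3, 4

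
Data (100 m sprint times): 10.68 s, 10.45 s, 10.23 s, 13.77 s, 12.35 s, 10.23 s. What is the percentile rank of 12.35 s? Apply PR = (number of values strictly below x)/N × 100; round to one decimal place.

N = 6.
Strictly below 12.35: 4. Equal to 12.35: 1.
PR = 4/6 × 100 = 66.7

66.7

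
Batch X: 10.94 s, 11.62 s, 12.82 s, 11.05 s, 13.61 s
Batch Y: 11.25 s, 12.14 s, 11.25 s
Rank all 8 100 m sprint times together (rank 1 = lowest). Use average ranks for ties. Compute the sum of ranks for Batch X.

23

Sorted (ascending): 10.94, 11.05, 11.25, 11.25, 11.62, 12.14, 12.82, 13.61
The 2 values of 11.25 occupy positions 3–4 → average rank (3+4)/2 = 3.5.
Batch X values → pooled ranks: 10.94→1, 11.62→5, 12.82→7, 11.05→2, 13.61→8
Rank sum = 1 + 5 + 7 + 2 + 8 = 23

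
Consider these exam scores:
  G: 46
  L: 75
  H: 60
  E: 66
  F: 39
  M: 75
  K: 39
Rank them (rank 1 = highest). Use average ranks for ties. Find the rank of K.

Sorted (descending): 75, 75, 66, 60, 46, 39, 39
The 2 values of 75 occupy positions 1–2 → average rank (1+2)/2 = 1.5.
The 2 values of 39 occupy positions 6–7 → average rank (6+7)/2 = 6.5.
K has value 39 → rank 6.5.

6.5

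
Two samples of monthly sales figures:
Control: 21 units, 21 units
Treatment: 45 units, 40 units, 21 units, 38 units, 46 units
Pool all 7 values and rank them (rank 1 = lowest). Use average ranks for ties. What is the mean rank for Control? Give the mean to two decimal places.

2.00

Sorted (ascending): 21, 21, 21, 38, 40, 45, 46
The 3 values of 21 occupy positions 1–3 → average rank 2.
Control values → pooled ranks: 21→2, 21→2
Mean rank = (2 + 2) / 2 = 2.00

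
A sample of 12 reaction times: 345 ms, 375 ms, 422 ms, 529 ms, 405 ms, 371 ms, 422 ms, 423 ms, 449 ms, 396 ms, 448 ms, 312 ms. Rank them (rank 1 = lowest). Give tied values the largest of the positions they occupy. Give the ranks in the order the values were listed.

Sorted (ascending): 312, 345, 371, 375, 396, 405, 422, 422, 423, 448, 449, 529
The 2 values of 422 occupy positions 7–8 → each gets rank 8.

2, 4, 8, 12, 6, 3, 8, 9, 11, 5, 10, 1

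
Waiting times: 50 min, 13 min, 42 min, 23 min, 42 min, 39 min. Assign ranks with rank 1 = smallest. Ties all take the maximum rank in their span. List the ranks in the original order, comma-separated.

Sorted (ascending): 13, 23, 39, 42, 42, 50
The 2 values of 42 occupy positions 4–5 → each gets rank 5.

6, 1, 5, 2, 5, 3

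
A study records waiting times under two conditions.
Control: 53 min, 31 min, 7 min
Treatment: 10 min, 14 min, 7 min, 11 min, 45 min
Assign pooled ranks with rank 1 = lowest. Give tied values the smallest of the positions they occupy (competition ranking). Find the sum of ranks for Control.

15

Sorted (ascending): 7, 7, 10, 11, 14, 31, 45, 53
The 2 values of 7 occupy positions 1–2 → each gets rank 1.
Control values → pooled ranks: 53→8, 31→6, 7→1
Rank sum = 8 + 6 + 1 = 15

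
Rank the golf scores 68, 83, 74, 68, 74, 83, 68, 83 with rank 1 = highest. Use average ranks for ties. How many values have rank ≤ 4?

Sorted (descending): 83, 83, 83, 74, 74, 68, 68, 68
The 3 values of 83 occupy positions 1–3 → average rank 2.
The 2 values of 74 occupy positions 4–5 → average rank (4+5)/2 = 4.5.
The 3 values of 68 occupy positions 6–8 → average rank 7.
Ranks ≤ 4: {2, 2, 2} → 3 values.

3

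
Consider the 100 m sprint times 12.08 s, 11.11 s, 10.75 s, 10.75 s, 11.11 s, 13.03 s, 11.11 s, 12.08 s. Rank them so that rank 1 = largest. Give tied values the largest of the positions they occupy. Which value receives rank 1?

13.03

Sorted (descending): 13.03, 12.08, 12.08, 11.11, 11.11, 11.11, 10.75, 10.75
The 2 values of 12.08 occupy positions 2–3 → each gets rank 3.
The 3 values of 11.11 occupy positions 4–6 → each gets rank 6.
The 2 values of 10.75 occupy positions 7–8 → each gets rank 8.
Rank 1 → value 13.03.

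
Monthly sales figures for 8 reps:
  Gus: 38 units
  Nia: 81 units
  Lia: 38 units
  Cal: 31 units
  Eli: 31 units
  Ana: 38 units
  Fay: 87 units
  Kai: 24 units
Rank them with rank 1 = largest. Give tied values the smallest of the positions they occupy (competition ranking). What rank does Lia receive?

Sorted (descending): 87, 81, 38, 38, 38, 31, 31, 24
The 3 values of 38 occupy positions 3–5 → each gets rank 3.
The 2 values of 31 occupy positions 6–7 → each gets rank 6.
Lia has value 38 units → rank 3.

3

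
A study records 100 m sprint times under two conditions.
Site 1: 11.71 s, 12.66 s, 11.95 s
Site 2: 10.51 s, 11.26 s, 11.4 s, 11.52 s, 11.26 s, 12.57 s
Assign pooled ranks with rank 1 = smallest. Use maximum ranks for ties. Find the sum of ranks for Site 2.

24

Sorted (ascending): 10.51, 11.26, 11.26, 11.4, 11.52, 11.71, 11.95, 12.57, 12.66
The 2 values of 11.26 occupy positions 2–3 → each gets rank 3.
Site 2 values → pooled ranks: 10.51→1, 11.26→3, 11.4→4, 11.52→5, 11.26→3, 12.57→8
Rank sum = 1 + 3 + 4 + 5 + 3 + 8 = 24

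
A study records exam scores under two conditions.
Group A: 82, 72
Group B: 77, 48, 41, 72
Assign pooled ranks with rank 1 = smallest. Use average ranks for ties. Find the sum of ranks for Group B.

11.5

Sorted (ascending): 41, 48, 72, 72, 77, 82
The 2 values of 72 occupy positions 3–4 → average rank (3+4)/2 = 3.5.
Group B values → pooled ranks: 77→5, 48→2, 41→1, 72→3.5
Rank sum = 5 + 2 + 1 + 3.5 = 11.5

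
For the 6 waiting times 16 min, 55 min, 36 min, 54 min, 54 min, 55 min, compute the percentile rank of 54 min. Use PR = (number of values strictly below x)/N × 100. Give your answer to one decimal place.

N = 6.
Strictly below 54: 2. Equal to 54: 2.
PR = 2/6 × 100 = 33.3

33.3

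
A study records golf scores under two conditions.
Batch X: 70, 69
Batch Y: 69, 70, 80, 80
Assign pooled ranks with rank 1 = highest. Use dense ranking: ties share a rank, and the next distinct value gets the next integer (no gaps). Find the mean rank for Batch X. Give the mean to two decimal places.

2.50

Sorted (descending): 80, 80, 70, 70, 69, 69
The 2 values of 80 share dense rank 1.
The 2 values of 70 share dense rank 2.
The 2 values of 69 share dense rank 3.
Batch X values → pooled ranks: 70→2, 69→3
Mean rank = (2 + 3) / 2 = 2.50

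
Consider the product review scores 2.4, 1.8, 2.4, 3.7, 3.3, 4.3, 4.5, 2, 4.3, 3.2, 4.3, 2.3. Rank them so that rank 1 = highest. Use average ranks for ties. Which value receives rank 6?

Sorted (descending): 4.5, 4.3, 4.3, 4.3, 3.7, 3.3, 3.2, 2.4, 2.4, 2.3, 2, 1.8
The 3 values of 4.3 occupy positions 2–4 → average rank 3.
The 2 values of 2.4 occupy positions 8–9 → average rank (8+9)/2 = 8.5.
Rank 6 → value 3.3.

3.3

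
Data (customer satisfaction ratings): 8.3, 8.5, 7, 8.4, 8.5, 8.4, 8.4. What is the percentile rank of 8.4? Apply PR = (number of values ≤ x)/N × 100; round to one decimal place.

71.4

N = 7.
Strictly below 8.4: 2. Equal to 8.4: 3.
PR = 5/7 × 100 = 71.4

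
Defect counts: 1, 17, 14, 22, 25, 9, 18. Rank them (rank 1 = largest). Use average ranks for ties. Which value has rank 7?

Sorted (descending): 25, 22, 18, 17, 14, 9, 1
No ties — each value takes its position as its rank.
Rank 7 → value 1.

1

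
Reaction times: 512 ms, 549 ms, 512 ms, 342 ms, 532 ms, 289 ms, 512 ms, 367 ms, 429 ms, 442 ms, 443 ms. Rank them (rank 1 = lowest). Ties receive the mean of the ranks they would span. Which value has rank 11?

Sorted (ascending): 289, 342, 367, 429, 442, 443, 512, 512, 512, 532, 549
The 3 values of 512 occupy positions 7–9 → average rank 8.
Rank 11 → value 549.

549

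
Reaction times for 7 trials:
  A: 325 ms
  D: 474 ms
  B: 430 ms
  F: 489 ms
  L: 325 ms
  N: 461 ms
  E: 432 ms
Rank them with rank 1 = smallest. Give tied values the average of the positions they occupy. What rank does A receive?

Sorted (ascending): 325, 325, 430, 432, 461, 474, 489
The 2 values of 325 occupy positions 1–2 → average rank (1+2)/2 = 1.5.
A has value 325 ms → rank 1.5.

1.5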